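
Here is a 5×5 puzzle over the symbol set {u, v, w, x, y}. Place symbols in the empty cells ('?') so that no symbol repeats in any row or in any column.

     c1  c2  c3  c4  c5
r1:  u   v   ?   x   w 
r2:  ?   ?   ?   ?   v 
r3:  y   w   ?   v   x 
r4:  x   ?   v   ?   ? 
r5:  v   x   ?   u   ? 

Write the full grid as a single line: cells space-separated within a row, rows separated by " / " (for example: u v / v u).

(r1,c3) = y
(r2,c1) = w
(r2,c4) = y
(r3,c3) = u
(r4,c4) = w
(r5,c3) = w
(r5,c5) = y
(r2,c2) = u
(r2,c3) = x
(r4,c2) = y
(r4,c5) = u

u v y x w / w u x y v / y w u v x / x y v w u / v x w u y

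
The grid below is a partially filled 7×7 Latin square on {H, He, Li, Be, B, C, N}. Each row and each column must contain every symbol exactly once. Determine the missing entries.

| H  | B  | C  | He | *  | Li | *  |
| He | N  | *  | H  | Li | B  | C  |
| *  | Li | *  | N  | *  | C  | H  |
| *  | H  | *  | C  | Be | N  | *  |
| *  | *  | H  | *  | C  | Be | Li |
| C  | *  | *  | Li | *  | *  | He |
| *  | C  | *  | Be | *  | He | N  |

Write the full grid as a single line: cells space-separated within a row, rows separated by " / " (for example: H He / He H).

H B C He N Li Be / He N Be H Li B C / Be Li B N He C H / Li H He C Be N B / N He H B C Be Li / C Be N Li B H He / B C Li Be H He N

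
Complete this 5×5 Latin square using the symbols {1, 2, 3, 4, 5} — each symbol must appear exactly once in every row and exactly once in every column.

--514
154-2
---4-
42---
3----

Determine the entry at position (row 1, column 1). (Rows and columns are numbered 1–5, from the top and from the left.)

Cell (r1,c1): row 1 has {1,4,5}; column 1 has {1,3,4} → 2.

2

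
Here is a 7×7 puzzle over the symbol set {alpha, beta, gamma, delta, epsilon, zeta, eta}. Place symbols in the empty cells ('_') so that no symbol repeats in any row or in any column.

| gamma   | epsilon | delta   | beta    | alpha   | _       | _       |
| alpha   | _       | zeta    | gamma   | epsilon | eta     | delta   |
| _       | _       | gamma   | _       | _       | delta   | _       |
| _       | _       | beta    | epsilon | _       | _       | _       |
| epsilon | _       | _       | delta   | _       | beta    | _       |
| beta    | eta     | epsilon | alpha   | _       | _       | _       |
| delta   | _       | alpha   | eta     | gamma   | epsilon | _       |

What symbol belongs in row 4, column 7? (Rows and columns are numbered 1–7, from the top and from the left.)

gamma

row 1 has {alpha,beta,gamma,delta,epsilon}; column 6 has {beta,delta,epsilon,eta} — only zeta is left for (r1,c6).
row 1 has {alpha,beta,gamma,delta,epsilon,zeta}; column 7 has {delta} — only eta is left for (r1,c7).
row 2 has {alpha,gamma,delta,epsilon,zeta,eta}; column 2 has {epsilon,eta} — only beta is left for (r2,c2).
row 3 has {gamma,delta}; column 4 has {alpha,beta,gamma,delta,epsilon,eta} — only zeta is left for (r3,c4).
row 5 has {beta,delta,epsilon}; column 3 has {alpha,beta,gamma,delta,epsilon,zeta} — only eta is left for (r5,c3).
row 5 has {beta,delta,epsilon,eta}; column 5 has {alpha,gamma,epsilon} — only zeta is left for (r5,c5).
row 6 has {alpha,beta,epsilon,eta}; column 5 has {alpha,gamma,epsilon,zeta} — only delta is left for (r6,c5).
row 6 has {alpha,beta,delta,epsilon,eta}; column 6 has {beta,delta,epsilon,zeta,eta} — only gamma is left for (r6,c6).
row 6 has {alpha,beta,gamma,delta,epsilon,eta}; column 7 has {delta,eta} — only zeta is left for (r6,c7).
row 7 has {alpha,gamma,delta,epsilon,eta}; column 2 has {beta,epsilon,eta} — only zeta is left for (r7,c2).
row 7 has {alpha,gamma,delta,epsilon,zeta,eta}; column 7 has {delta,zeta,eta} — only beta is left for (r7,c7).
row 3 has {gamma,delta,zeta}; column 1 has {alpha,beta,gamma,delta,epsilon} — only eta is left for (r3,c1).
row 3 has {gamma,delta,zeta,eta}; column 2 has {beta,epsilon,zeta,eta} — only alpha is left for (r3,c2).
row 3 has {alpha,gamma,delta,zeta,eta}; column 5 has {alpha,gamma,delta,epsilon,zeta} — only beta is left for (r3,c5).
row 3 has {alpha,beta,gamma,delta,zeta,eta}; column 7 has {beta,delta,zeta,eta} — only epsilon is left for (r3,c7).
row 4 has {beta,epsilon}; column 1 has {alpha,beta,gamma,delta,epsilon,eta} — only zeta is left for (r4,c1).
row 4 has {beta,epsilon,zeta}; column 5 has {alpha,beta,gamma,delta,epsilon,zeta} — only eta is left for (r4,c5).
row 4 has {beta,epsilon,zeta,eta}; column 6 has {beta,gamma,delta,epsilon,zeta,eta} — only alpha is left for (r4,c6).
row 4 has {alpha,beta,epsilon,zeta,eta}; column 7 has {beta,delta,epsilon,zeta,eta} — only gamma is left for (r4,c7).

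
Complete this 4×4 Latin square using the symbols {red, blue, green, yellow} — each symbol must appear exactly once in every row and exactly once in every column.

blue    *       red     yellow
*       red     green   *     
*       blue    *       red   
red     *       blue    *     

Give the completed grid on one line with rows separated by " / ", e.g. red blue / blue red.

(r1,c2): row 1 has {red,blue,yellow}; column 2 has {red,blue}, so it must be green.
(r2,c1): row 2 has {red,green}; column 1 has {red,blue}, so it must be yellow.
(r2,c4): row 2 has {red,green,yellow}; column 4 has {red,yellow}, so it must be blue.
(r3,c1): row 3 has {red,blue}; column 1 has {red,blue,yellow}, so it must be green.
(r3,c3): row 3 has {red,blue,green}; column 3 has {red,blue,green}, so it must be yellow.
(r4,c2): row 4 has {red,blue}; column 2 has {red,blue,green}, so it must be yellow.
(r4,c4): row 4 has {red,blue,yellow}; column 4 has {red,blue,yellow}, so it must be green.

blue green red yellow / yellow red green blue / green blue yellow red / red yellow blue green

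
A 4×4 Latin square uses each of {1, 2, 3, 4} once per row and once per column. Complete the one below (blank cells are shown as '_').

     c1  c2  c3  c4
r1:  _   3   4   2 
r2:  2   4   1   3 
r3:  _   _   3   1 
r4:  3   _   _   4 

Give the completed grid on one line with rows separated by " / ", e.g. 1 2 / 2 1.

1 3 4 2 / 2 4 1 3 / 4 2 3 1 / 3 1 2 4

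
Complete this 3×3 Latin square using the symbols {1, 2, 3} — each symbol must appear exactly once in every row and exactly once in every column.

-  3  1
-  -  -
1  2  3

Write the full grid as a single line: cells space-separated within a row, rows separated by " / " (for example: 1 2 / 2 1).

2 3 1 / 3 1 2 / 1 2 3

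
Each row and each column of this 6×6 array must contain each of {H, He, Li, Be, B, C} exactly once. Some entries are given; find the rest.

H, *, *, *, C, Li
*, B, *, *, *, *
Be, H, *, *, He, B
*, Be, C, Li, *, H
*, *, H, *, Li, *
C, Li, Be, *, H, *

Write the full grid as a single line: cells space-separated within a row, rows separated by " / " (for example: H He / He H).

(r1,c2) = He
(r1,c3) = B
(r1,c4) = Be
(r2,c5) = Be
(r3,c3) = Li
(r3,c4) = C
(r4,c5) = B
(r5,c2) = C
(r6,c6) = He
(r2,c3) = He
(r2,c4) = H
(r2,c6) = C
(r4,c1) = He
(r5,c1) = B
(r5,c4) = He
(r5,c6) = Be
(r6,c4) = B
(r2,c1) = Li

H He B Be C Li / Li B He H Be C / Be H Li C He B / He Be C Li B H / B C H He Li Be / C Li Be B H He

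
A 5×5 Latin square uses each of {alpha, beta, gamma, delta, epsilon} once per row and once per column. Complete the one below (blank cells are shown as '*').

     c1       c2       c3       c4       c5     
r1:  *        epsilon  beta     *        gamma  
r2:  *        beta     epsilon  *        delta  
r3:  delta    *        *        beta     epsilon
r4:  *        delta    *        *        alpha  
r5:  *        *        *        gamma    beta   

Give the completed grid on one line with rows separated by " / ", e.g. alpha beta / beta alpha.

alpha epsilon beta delta gamma / gamma beta epsilon alpha delta / delta gamma alpha beta epsilon / beta delta gamma epsilon alpha / epsilon alpha delta gamma beta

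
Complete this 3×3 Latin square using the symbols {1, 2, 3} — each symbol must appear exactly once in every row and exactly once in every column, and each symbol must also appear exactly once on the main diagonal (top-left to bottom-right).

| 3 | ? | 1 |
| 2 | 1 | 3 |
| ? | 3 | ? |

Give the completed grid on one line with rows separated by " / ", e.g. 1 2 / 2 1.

3 2 1 / 2 1 3 / 1 3 2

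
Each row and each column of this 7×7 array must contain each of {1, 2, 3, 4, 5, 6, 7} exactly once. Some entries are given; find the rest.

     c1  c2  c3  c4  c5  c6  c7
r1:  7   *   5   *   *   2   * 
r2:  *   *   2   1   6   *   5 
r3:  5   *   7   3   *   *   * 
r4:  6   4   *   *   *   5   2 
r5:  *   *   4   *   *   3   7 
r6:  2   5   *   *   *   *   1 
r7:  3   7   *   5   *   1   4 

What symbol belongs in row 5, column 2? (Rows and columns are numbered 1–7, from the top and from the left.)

6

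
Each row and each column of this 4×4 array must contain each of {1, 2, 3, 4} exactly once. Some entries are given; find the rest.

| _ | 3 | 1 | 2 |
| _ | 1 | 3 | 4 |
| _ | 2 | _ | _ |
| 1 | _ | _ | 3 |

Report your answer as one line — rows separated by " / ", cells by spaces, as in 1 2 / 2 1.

4 3 1 2 / 2 1 3 4 / 3 2 4 1 / 1 4 2 3

Cell (r1,c1): row 1 has {1,2,3}; column 1 has {1} → 4.
Cell (r2,c1): row 2 has {1,3,4}; column 1 has {1,4} → 2.
Cell (r3,c1): row 3 has {2}; column 1 has {1,2,4} → 3.
Cell (r3,c3): row 3 has {2,3}; column 3 has {1,3} → 4.
Cell (r3,c4): row 3 has {2,3,4}; column 4 has {2,3,4} → 1.
Cell (r4,c2): row 4 has {1,3}; column 2 has {1,2,3} → 4.
Cell (r4,c3): row 4 has {1,3,4}; column 3 has {1,3,4} → 2.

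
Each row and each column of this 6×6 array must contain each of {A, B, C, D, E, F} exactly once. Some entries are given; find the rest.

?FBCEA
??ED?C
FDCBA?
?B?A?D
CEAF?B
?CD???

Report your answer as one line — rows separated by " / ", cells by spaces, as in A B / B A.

D F B C E A / B A E D F C / F D C B A E / E B F A C D / C E A F D B / A C D E B F

(r1,c1) = D
(r2,c2) = A
(r3,c6) = E
(r4,c1) = E
(r4,c3) = F
(r4,c5) = C
(r5,c5) = D
(r6,c4) = E
(r6,c6) = F
(r2,c1) = B
(r2,c5) = F
(r6,c1) = A
(r6,c5) = B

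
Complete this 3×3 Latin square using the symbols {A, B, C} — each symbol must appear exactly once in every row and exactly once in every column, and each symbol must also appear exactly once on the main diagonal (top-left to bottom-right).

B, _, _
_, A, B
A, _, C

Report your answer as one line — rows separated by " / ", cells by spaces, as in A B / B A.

B C A / C A B / A B C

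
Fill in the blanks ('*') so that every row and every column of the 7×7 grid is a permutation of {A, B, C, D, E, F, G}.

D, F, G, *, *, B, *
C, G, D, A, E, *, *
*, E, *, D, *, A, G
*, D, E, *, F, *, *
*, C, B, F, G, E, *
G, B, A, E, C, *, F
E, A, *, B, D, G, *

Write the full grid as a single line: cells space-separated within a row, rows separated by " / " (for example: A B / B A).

D F G C A B E / C G D A E F B / F E C D B A G / B D E G F C A / A C B F G E D / G B A E C D F / E A F B D G C

(r1,c4) = C
(r1,c5) = A
(r1,c7) = E
(r2,c6) = F
(r2,c7) = B
(r3,c5) = B
(r4,c4) = G
(r4,c6) = C
(r4,c7) = A
(r5,c1) = A
(r5,c7) = D
(r6,c6) = D
(r7,c7) = C
(r3,c1) = F
(r3,c3) = C
(r4,c1) = B
(r7,c3) = F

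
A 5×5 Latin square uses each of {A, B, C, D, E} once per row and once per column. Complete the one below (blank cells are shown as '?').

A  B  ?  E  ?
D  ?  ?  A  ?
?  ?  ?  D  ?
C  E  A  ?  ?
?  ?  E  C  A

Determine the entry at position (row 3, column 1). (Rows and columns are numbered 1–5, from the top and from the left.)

Cell (r2,c2): row 2 has {A,D}; column 2 has {B,E} → C.
Cell (r2,c3): row 2 has {A,C,D}; column 3 has {A,E} → B.
Cell (r2,c5): row 2 has {A,B,C,D}; column 5 has {A} → E.
Cell (r3,c2): row 3 has {D}; column 2 has {B,C,E} → A.
Cell (r3,c3): row 3 has {A,D}; column 3 has {A,B,E} → C.
Cell (r3,c5): row 3 has {A,C,D}; column 5 has {A,E} → B.
Cell (r4,c4): row 4 has {A,C,E}; column 4 has {A,C,D,E} → B.
Cell (r4,c5): row 4 has {A,B,C,E}; column 5 has {A,B,E} → D.
Cell (r5,c1): row 5 has {A,C,E}; column 1 has {A,C,D} → B.
Cell (r5,c2): row 5 has {A,B,C,E}; column 2 has {A,B,C,E} → D.
Cell (r1,c3): row 1 has {A,B,E}; column 3 has {A,B,C,E} → D.
Cell (r1,c5): row 1 has {A,B,D,E}; column 5 has {A,B,D,E} → C.
Cell (r3,c1): row 3 has {A,B,C,D}; column 1 has {A,B,C,D} → E.

E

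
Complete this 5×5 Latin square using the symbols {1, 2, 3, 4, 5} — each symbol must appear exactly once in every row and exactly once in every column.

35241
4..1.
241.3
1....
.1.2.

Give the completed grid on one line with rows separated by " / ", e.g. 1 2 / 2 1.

3 5 2 4 1 / 4 3 5 1 2 / 2 4 1 5 3 / 1 2 4 3 5 / 5 1 3 2 4

Cell (r3,c4): row 3 has {1,2,3,4}; column 4 has {1,2,4} → 5.
Cell (r4,c4): row 4 has {1}; column 4 has {1,2,4,5} → 3.
Cell (r5,c1): row 5 has {1,2}; column 1 has {1,2,3,4} → 5.
Cell (r5,c5): row 5 has {1,2,5}; column 5 has {1,3} → 4.
Cell (r4,c2): row 4 has {1,3}; column 2 has {1,4,5} → 2.
Cell (r4,c5): row 4 has {1,2,3}; column 5 has {1,3,4} → 5.
Cell (r5,c3): row 5 has {1,2,4,5}; column 3 has {1,2} → 3.
Cell (r2,c2): row 2 has {1,4}; column 2 has {1,2,4,5} → 3.
Cell (r2,c3): row 2 has {1,3,4}; column 3 has {1,2,3} → 5.
Cell (r2,c5): row 2 has {1,3,4,5}; column 5 has {1,3,4,5} → 2.
Cell (r4,c3): row 4 has {1,2,3,5}; column 3 has {1,2,3,5} → 4.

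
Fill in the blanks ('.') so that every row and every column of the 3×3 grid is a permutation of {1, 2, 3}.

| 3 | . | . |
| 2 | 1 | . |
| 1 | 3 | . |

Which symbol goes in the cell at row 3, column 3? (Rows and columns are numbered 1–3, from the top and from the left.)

2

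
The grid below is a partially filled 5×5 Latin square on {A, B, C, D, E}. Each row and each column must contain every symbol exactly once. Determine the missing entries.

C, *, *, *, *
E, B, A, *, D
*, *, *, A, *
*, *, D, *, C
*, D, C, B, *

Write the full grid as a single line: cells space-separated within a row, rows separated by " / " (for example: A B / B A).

C E B D A / E B A C D / D C E A B / B A D E C / A D C B E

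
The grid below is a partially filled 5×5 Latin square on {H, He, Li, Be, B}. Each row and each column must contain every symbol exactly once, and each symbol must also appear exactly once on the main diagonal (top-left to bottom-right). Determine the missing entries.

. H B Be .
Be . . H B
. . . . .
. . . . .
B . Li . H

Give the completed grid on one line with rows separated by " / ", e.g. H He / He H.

He H B Be Li / Be Li He H B / H B Be Li He / Li He H B Be / B Be Li He H

At row 2, column 3: row 2 has {H,Be,B}; column 3 has {Li,B}; that leaves He.
At row 3, column 3: row 3 is empty so far; column 3 has {He,Li,B}; the diagonal has {H}; that leaves Be.
At row 4, column 3: row 4 is empty so far; column 3 has {He,Li,Be,B}; that leaves H.
At row 5, column 4: row 5 has {H,Li,B}; column 4 has {H,Be}; that leaves He.
At row 2, column 2: row 2 has {H,He,Be,B}; column 2 has {H}; the diagonal has {H,Be}; that leaves Li.
At row 4, column 4: row 4 has {H}; column 4 has {H,He,Be}; the diagonal has {H,Li,Be}; that leaves B.
At row 5, column 2: row 5 has {H,He,Li,B}; column 2 has {H,Li}; that leaves Be.
At row 1, column 1: row 1 has {H,Be,B}; column 1 has {Be,B}; the diagonal has {H,Li,Be,B}; that leaves He.
At row 1, column 5: row 1 has {H,He,Be,B}; column 5 has {H,B}; that leaves Li.
At row 3, column 4: row 3 has {Be}; column 4 has {H,He,Be,B}; that leaves Li.
At row 3, column 5: row 3 has {Li,Be}; column 5 has {H,Li,B}; that leaves He.
At row 4, column 1: row 4 has {H,B}; column 1 has {He,Be,B}; that leaves Li.
At row 4, column 2: row 4 has {H,Li,B}; column 2 has {H,Li,Be}; that leaves He.
At row 4, column 5: row 4 has {H,He,Li,B}; column 5 has {H,He,Li,B}; that leaves Be.
At row 3, column 1: row 3 has {He,Li,Be}; column 1 has {He,Li,Be,B}; that leaves H.
At row 3, column 2: row 3 has {H,He,Li,Be}; column 2 has {H,He,Li,Be}; that leaves B.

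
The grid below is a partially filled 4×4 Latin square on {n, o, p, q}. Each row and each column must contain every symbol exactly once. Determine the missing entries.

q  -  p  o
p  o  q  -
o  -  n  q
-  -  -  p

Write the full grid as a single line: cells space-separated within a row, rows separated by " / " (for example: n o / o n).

q n p o / p o q n / o p n q / n q o p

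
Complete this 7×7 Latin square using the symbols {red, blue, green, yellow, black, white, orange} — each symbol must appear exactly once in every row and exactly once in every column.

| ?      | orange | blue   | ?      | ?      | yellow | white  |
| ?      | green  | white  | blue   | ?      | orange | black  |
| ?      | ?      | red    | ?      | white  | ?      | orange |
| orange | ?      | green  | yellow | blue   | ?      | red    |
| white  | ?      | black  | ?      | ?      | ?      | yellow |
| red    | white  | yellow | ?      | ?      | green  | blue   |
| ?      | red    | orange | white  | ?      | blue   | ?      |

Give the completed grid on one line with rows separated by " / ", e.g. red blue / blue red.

row 2 has {blue,green,black,white,orange}; column 1 has {red,white,orange} — only yellow is left for (r2,c1).
row 2 has {blue,green,yellow,black,white,orange}; column 5 has {blue,white} — only red is left for (r2,c5).
row 3 has {red,white,orange}; column 6 has {blue,green,yellow,orange} — only black is left for (r3,c6).
row 4 has {red,blue,green,yellow,orange}; column 2 has {red,green,white,orange} — only black is left for (r4,c2).
row 4 has {red,blue,green,yellow,black,orange}; column 6 has {blue,green,yellow,black,orange} — only white is left for (r4,c6).
row 5 has {yellow,black,white}; column 2 has {red,green,black,white,orange} — only blue is left for (r5,c2).
row 5 has {blue,yellow,black,white}; column 6 has {blue,green,yellow,black,white,orange} — only red is left for (r5,c6).
row 7 has {red,blue,white,orange}; column 7 has {red,blue,yellow,black,white,orange} — only green is left for (r7,c7).
row 3 has {red,black,white,orange}; column 2 has {red,blue,green,black,white,orange} — only yellow is left for (r3,c2).
row 3 has {red,yellow,black,white,orange}; column 4 has {blue,yellow,white} — only green is left for (r3,c4).
row 5 has {red,blue,yellow,black,white}; column 4 has {blue,green,yellow,white} — only orange is left for (r5,c4).
row 5 has {red,blue,yellow,black,white,orange}; column 5 has {red,blue,white} — only green is left for (r5,c5).
row 6 has {red,blue,green,yellow,white}; column 4 has {blue,green,yellow,white,orange} — only black is left for (r6,c4).
row 6 has {red,blue,green,yellow,black,white}; column 5 has {red,blue,green,white} — only orange is left for (r6,c5).
row 7 has {red,blue,green,white,orange}; column 1 has {red,yellow,white,orange} — only black is left for (r7,c1).
row 7 has {red,blue,green,black,white,orange}; column 5 has {red,blue,green,white,orange} — only yellow is left for (r7,c5).
row 1 has {blue,yellow,white,orange}; column 1 has {red,yellow,black,white,orange} — only green is left for (r1,c1).
row 1 has {blue,green,yellow,white,orange}; column 4 has {blue,green,yellow,black,white,orange} — only red is left for (r1,c4).
row 1 has {red,blue,green,yellow,white,orange}; column 5 has {red,blue,green,yellow,white,orange} — only black is left for (r1,c5).
row 3 has {red,green,yellow,black,white,orange}; column 1 has {red,green,yellow,black,white,orange} — only blue is left for (r3,c1).

green orange blue red black yellow white / yellow green white blue red orange black / blue yellow red green white black orange / orange black green yellow blue white red / white blue black orange green red yellow / red white yellow black orange green blue / black red orange white yellow blue green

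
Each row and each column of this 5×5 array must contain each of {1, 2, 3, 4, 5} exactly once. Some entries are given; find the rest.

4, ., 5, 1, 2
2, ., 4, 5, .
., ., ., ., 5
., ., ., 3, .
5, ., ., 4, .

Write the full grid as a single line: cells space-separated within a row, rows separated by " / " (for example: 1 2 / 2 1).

4 3 5 1 2 / 2 1 4 5 3 / 3 4 1 2 5 / 1 5 2 3 4 / 5 2 3 4 1

(r1,c2) = 3
(r2,c2) = 1
(r2,c5) = 3
(r3,c4) = 2
(r4,c1) = 1
(r4,c3) = 2
(r4,c5) = 4
(r5,c2) = 2
(r5,c5) = 1
(r3,c1) = 3
(r3,c2) = 4
(r3,c3) = 1
(r4,c2) = 5
(r5,c3) = 3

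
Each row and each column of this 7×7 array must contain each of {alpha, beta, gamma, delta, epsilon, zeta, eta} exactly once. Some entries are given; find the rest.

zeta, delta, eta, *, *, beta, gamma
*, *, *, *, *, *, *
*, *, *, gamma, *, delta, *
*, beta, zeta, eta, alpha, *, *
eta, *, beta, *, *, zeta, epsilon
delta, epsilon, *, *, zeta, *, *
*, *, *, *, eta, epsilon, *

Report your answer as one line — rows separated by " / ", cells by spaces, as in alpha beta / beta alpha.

(r1,c5) = epsilon
(r3,c5) = beta
(r4,c6) = gamma
(r4,c7) = delta
(r1,c4) = alpha
(r4,c1) = epsilon
(r5,c4) = delta
(r5,c5) = gamma
(r6,c4) = beta
(r7,c4) = zeta
(r2,c4) = epsilon
(r2,c5) = delta
(r3,c1) = alpha
(r3,c3) = epsilon
(r5,c2) = alpha
(r7,c2) = gamma
(r7,c1) = beta
(r7,c7) = alpha
(r2,c1) = gamma
(r2,c3) = alpha
(r2,c6) = eta
(r6,c3) = gamma
(r6,c6) = alpha
(r6,c7) = eta
(r7,c3) = delta
(r2,c2) = zeta
(r2,c7) = beta
(r3,c2) = eta
(r3,c7) = zeta

zeta delta eta alpha epsilon beta gamma / gamma zeta alpha epsilon delta eta beta / alpha eta epsilon gamma beta delta zeta / epsilon beta zeta eta alpha gamma delta / eta alpha beta delta gamma zeta epsilon / delta epsilon gamma beta zeta alpha eta / beta gamma delta zeta eta epsilon alpha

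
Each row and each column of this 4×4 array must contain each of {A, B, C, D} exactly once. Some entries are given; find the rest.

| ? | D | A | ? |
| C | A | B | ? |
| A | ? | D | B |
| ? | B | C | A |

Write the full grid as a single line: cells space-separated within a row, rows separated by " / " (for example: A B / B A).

(r1,c1): row 1 has {A,D}; column 1 has {A,C}, so it must be B.
(r1,c4): row 1 has {A,B,D}; column 4 has {A,B}, so it must be C.
(r2,c4): row 2 has {A,B,C}; column 4 has {A,B,C}, so it must be D.
(r3,c2): row 3 has {A,B,D}; column 2 has {A,B,D}, so it must be C.
(r4,c1): row 4 has {A,B,C}; column 1 has {A,B,C}, so it must be D.

B D A C / C A B D / A C D B / D B C A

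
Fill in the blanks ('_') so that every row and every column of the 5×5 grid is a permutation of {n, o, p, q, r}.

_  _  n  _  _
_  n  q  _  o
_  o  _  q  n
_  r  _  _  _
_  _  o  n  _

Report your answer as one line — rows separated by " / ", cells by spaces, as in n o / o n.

row 4 has {r}; column 3 has {n,o,q} — only p is left for (r4,c3).
row 4 has {p,r}; column 4 has {n,q} — only o is left for (r4,c4).
row 4 has {o,p,r}; column 5 has {n,o} — only q is left for (r4,c5).
row 3 has {n,o,q}; column 3 has {n,o,p,q} — only r is left for (r3,c3).
row 4 has {o,p,q,r}; column 1 is empty so far — only n is left for (r4,c1).
row 3 has {n,o,q,r}; column 1 has {n} — only p is left for (r3,c1).
row 2 has {n,o,q}; column 1 has {n,p} — only r is left for (r2,c1).
row 2 has {n,o,q,r}; column 4 has {n,o,q} — only p is left for (r2,c4).
row 5 has {n,o}; column 1 has {n,p,r} — only q is left for (r5,c1).
row 5 has {n,o,q}; column 2 has {n,o,r} — only p is left for (r5,c2).
row 5 has {n,o,p,q}; column 5 has {n,o,q} — only r is left for (r5,c5).
row 1 has {n}; column 1 has {n,p,q,r} — only o is left for (r1,c1).
row 1 has {n,o}; column 2 has {n,o,p,r} — only q is left for (r1,c2).
row 1 has {n,o,q}; column 4 has {n,o,p,q} — only r is left for (r1,c4).
row 1 has {n,o,q,r}; column 5 has {n,o,q,r} — only p is left for (r1,c5).

o q n r p / r n q p o / p o r q n / n r p o q / q p o n r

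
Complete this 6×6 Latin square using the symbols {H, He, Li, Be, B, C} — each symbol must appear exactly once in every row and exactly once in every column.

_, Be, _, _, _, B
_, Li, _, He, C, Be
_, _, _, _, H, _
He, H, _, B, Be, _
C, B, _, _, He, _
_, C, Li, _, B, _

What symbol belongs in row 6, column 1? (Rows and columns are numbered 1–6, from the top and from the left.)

Be

At row 1, column 5: row 1 has {Be,B}; column 5 has {H,He,Be,B,C}; that leaves Li.
At row 3, column 2: row 3 has {H}; column 2 has {H,Li,Be,B,C}; that leaves He.
At row 4, column 3: row 4 has {H,He,Be,B}; column 3 has {Li}; that leaves C.
At row 4, column 6: row 4 has {H,He,Be,B,C}; column 6 has {Be,B}; that leaves Li.
At row 5, column 6: row 5 has {He,B,C}; column 6 has {Li,Be,B}; that leaves H.
At row 6, column 6: row 6 has {Li,B,C}; column 6 has {H,Li,Be,B}; that leaves He.
At row 1, column 1: row 1 has {Li,Be,B}; column 1 has {He,C}; that leaves H.
At row 1, column 3: row 1 has {H,Li,Be,B}; column 3 has {Li,C}; that leaves He.
At row 1, column 4: row 1 has {H,He,Li,Be,B}; column 4 has {He,B}; that leaves C.
At row 2, column 1: row 2 has {He,Li,Be,C}; column 1 has {H,He,C}; that leaves B.
At row 2, column 3: row 2 has {He,Li,Be,B,C}; column 3 has {He,Li,C}; that leaves H.
At row 3, column 6: row 3 has {H,He}; column 6 has {H,He,Li,Be,B}; that leaves C.
At row 5, column 3: row 5 has {H,He,B,C}; column 3 has {H,He,Li,C}; that leaves Be.
At row 5, column 4: row 5 has {H,He,Be,B,C}; column 4 has {He,B,C}; that leaves Li.
At row 6, column 1: row 6 has {He,Li,B,C}; column 1 has {H,He,B,C}; that leaves Be.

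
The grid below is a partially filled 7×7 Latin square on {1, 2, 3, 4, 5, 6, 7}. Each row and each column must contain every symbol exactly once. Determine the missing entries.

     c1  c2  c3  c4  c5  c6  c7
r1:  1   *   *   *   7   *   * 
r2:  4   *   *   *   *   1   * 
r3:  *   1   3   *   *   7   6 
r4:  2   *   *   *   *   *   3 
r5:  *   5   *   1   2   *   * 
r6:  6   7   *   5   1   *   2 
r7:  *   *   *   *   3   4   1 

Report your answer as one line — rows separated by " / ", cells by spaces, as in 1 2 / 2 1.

1 3 6 4 7 2 5 / 4 6 2 3 5 1 7 / 5 1 3 2 4 7 6 / 2 4 1 7 6 5 3 / 3 5 7 1 2 6 4 / 6 7 4 5 1 3 2 / 7 2 5 6 3 4 1

(r3,c1) = 5
(r3,c5) = 4
(r6,c3) = 4
(r6,c6) = 3
(r7,c1) = 7
(r3,c4) = 2
(r5,c1) = 3
(r5,c6) = 6
(r7,c4) = 6
(r4,c6) = 5
(r5,c3) = 7
(r5,c7) = 4
(r7,c2) = 2
(r7,c3) = 5
(r1,c6) = 2
(r1,c7) = 5
(r2,c7) = 7
(r4,c5) = 6
(r1,c3) = 6
(r2,c3) = 2
(r2,c4) = 3
(r2,c5) = 5
(r4,c2) = 4
(r4,c3) = 1
(r4,c4) = 7
(r1,c2) = 3
(r1,c4) = 4
(r2,c2) = 6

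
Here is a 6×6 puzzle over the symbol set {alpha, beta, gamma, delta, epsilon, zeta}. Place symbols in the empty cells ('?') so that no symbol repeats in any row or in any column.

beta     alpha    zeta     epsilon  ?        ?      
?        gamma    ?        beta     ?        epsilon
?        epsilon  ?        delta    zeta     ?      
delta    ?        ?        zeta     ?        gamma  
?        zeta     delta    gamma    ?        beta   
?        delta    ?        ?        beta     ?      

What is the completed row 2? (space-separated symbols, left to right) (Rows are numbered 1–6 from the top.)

zeta gamma alpha beta delta epsilon

(r1,c6) = delta
(r2,c3) = alpha
(r2,c5) = delta
(r3,c6) = alpha
(r4,c2) = beta
(r4,c3) = epsilon
(r4,c5) = alpha
(r5,c5) = epsilon
(r6,c3) = gamma
(r6,c4) = alpha
(r6,c6) = zeta
(r1,c5) = gamma
(r2,c1) = zeta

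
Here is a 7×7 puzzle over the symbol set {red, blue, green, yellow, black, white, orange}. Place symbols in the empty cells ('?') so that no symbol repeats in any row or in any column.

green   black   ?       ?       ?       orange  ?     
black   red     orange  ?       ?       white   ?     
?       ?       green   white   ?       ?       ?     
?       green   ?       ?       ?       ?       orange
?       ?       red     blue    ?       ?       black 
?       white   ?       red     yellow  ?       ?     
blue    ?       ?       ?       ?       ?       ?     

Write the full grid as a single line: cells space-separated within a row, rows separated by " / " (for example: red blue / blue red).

(r1,c4) = yellow
(r2,c4) = green
(r2,c5) = blue
(r2,c7) = yellow
(r4,c4) = black
(r6,c1) = orange
(r7,c4) = orange
(r7,c2) = yellow
(r5,c2) = orange
(r3,c2) = blue
(r3,c7) = red
(r3,c1) = yellow
(r3,c6) = black
(r5,c1) = white
(r5,c5) = green
(r5,c6) = yellow
(r3,c5) = orange
(r4,c1) = red
(r4,c5) = white
(r4,c6) = blue
(r6,c6) = green
(r6,c7) = blue
(r7,c6) = red
(r1,c5) = red
(r1,c7) = white
(r4,c3) = yellow
(r6,c3) = black
(r7,c3) = white
(r7,c5) = black
(r7,c7) = green
(r1,c3) = blue

green black blue yellow red orange white / black red orange green blue white yellow / yellow blue green white orange black red / red green yellow black white blue orange / white orange red blue green yellow black / orange white black red yellow green blue / blue yellow white orange black red green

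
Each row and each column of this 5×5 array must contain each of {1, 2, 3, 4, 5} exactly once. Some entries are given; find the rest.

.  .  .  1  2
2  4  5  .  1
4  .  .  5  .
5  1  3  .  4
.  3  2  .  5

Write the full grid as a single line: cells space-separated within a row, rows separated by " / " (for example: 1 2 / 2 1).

Cell (r1,c1): row 1 has {1,2}; column 1 has {2,4,5} → 3.
Cell (r1,c2): row 1 has {1,2,3}; column 2 has {1,3,4} → 5.
Cell (r1,c3): row 1 has {1,2,3,5}; column 3 has {2,3,5} → 4.
Cell (r2,c4): row 2 has {1,2,4,5}; column 4 has {1,5} → 3.
Cell (r3,c2): row 3 has {4,5}; column 2 has {1,3,4,5} → 2.
Cell (r3,c3): row 3 has {2,4,5}; column 3 has {2,3,4,5} → 1.
Cell (r3,c5): row 3 has {1,2,4,5}; column 5 has {1,2,4,5} → 3.
Cell (r4,c4): row 4 has {1,3,4,5}; column 4 has {1,3,5} → 2.
Cell (r5,c1): row 5 has {2,3,5}; column 1 has {2,3,4,5} → 1.
Cell (r5,c4): row 5 has {1,2,3,5}; column 4 has {1,2,3,5} → 4.

3 5 4 1 2 / 2 4 5 3 1 / 4 2 1 5 3 / 5 1 3 2 4 / 1 3 2 4 5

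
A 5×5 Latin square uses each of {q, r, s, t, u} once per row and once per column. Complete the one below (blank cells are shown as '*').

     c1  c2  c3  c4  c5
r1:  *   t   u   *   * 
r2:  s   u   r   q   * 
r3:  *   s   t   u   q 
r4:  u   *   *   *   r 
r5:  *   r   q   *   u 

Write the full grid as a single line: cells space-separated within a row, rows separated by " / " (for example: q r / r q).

q t u r s / s u r q t / r s t u q / u q s t r / t r q s u

row 1 has {t,u}; column 5 has {q,r,u} — only s is left for (r1,c5).
row 2 has {q,r,s,u}; column 5 has {q,r,s,u} — only t is left for (r2,c5).
row 3 has {q,s,t,u}; column 1 has {s,u} — only r is left for (r3,c1).
row 4 has {r,u}; column 2 has {r,s,t,u} — only q is left for (r4,c2).
row 4 has {q,r,u}; column 3 has {q,r,t,u} — only s is left for (r4,c3).
row 4 has {q,r,s,u}; column 4 has {q,u} — only t is left for (r4,c4).
row 5 has {q,r,u}; column 1 has {r,s,u} — only t is left for (r5,c1).
row 5 has {q,r,t,u}; column 4 has {q,t,u} — only s is left for (r5,c4).
row 1 has {s,t,u}; column 1 has {r,s,t,u} — only q is left for (r1,c1).
row 1 has {q,s,t,u}; column 4 has {q,s,t,u} — only r is left for (r1,c4).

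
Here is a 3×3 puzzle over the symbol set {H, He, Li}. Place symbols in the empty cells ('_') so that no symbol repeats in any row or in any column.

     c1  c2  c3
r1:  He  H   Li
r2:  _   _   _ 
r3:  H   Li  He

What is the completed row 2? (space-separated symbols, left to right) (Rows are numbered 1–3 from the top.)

Li He H

At row 2, column 1: row 2 is empty so far; column 1 has {H,He}; that leaves Li.
At row 2, column 2: row 2 has {Li}; column 2 has {H,Li}; that leaves He.
At row 2, column 3: row 2 has {He,Li}; column 3 has {He,Li}; that leaves H.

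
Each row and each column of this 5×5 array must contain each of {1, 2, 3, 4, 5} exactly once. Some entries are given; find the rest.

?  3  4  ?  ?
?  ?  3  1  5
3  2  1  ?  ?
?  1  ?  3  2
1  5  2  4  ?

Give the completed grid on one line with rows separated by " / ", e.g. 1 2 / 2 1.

5 3 4 2 1 / 2 4 3 1 5 / 3 2 1 5 4 / 4 1 5 3 2 / 1 5 2 4 3

(r1,c5) = 1
(r2,c2) = 4
(r3,c4) = 5
(r3,c5) = 4
(r4,c3) = 5
(r5,c5) = 3
(r1,c4) = 2
(r2,c1) = 2
(r4,c1) = 4
(r1,c1) = 5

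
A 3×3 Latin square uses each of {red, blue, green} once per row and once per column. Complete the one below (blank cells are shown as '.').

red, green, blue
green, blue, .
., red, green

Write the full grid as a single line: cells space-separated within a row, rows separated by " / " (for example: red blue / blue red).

red green blue / green blue red / blue red green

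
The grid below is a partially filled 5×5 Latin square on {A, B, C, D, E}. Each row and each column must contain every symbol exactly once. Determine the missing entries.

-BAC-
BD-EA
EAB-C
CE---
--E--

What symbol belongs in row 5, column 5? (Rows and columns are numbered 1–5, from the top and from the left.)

At row 1, column 1: row 1 has {A,B,C}; column 1 has {B,C,E}; that leaves D.
At row 1, column 5: row 1 has {A,B,C,D}; column 5 has {A,C}; that leaves E.
At row 2, column 3: row 2 has {A,B,D,E}; column 3 has {A,B,E}; that leaves C.
At row 3, column 4: row 3 has {A,B,C,E}; column 4 has {C,E}; that leaves D.
At row 4, column 3: row 4 has {C,E}; column 3 has {A,B,C,E}; that leaves D.
At row 4, column 5: row 4 has {C,D,E}; column 5 has {A,C,E}; that leaves B.
At row 5, column 1: row 5 has {E}; column 1 has {B,C,D,E}; that leaves A.
At row 5, column 2: row 5 has {A,E}; column 2 has {A,B,D,E}; that leaves C.
At row 5, column 4: row 5 has {A,C,E}; column 4 has {C,D,E}; that leaves B.
At row 5, column 5: row 5 has {A,B,C,E}; column 5 has {A,B,C,E}; that leaves D.

D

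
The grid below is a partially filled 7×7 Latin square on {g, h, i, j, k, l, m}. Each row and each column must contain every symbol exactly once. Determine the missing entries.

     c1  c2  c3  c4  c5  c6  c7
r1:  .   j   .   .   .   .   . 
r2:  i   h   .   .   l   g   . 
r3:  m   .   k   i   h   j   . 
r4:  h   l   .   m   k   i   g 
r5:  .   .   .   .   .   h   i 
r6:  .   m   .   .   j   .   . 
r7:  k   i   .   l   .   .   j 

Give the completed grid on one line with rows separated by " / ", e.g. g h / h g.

l j g h i k m / i h m j l g k / m g k i h j l / h l j m k i g / j k l g m h i / g m i k j l h / k i h l g m j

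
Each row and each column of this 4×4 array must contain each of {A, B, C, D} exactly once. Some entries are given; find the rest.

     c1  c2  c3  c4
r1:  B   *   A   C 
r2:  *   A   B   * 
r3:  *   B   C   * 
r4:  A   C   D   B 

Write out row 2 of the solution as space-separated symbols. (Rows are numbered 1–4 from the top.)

C A B D

At row 1, column 2: row 1 has {A,B,C}; column 2 has {A,B,C}; that leaves D.
At row 2, column 4: row 2 has {A,B}; column 4 has {B,C}; that leaves D.
At row 3, column 1: row 3 has {B,C}; column 1 has {A,B}; that leaves D.
At row 3, column 4: row 3 has {B,C,D}; column 4 has {B,C,D}; that leaves A.
At row 2, column 1: row 2 has {A,B,D}; column 1 has {A,B,D}; that leaves C.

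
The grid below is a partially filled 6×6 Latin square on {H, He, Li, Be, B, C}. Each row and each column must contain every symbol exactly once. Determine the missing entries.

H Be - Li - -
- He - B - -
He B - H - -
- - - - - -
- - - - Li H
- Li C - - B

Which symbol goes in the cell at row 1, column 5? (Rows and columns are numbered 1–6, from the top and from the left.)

He

(r5,c2) = C
(r6,c1) = Be
(r6,c4) = He
(r6,c5) = H
(r4,c2) = H
(r5,c1) = B
(r5,c4) = Be
(r4,c4) = C
(r5,c3) = He
(r1,c3) = B
(r4,c1) = Li
(r4,c3) = Be
(r4,c6) = He
(r1,c6) = C
(r2,c1) = C
(r2,c5) = Be
(r2,c6) = Li
(r3,c3) = Li
(r3,c5) = C
(r3,c6) = Be
(r4,c5) = B
(r1,c5) = He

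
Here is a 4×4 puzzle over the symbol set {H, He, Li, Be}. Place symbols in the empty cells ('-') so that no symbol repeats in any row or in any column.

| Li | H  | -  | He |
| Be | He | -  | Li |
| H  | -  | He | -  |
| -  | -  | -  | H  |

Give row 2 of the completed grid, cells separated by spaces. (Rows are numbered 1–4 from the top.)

At row 1, column 3: row 1 has {H,He,Li}; column 3 has {He}; that leaves Be.
At row 2, column 3: row 2 has {He,Li,Be}; column 3 has {He,Be}; that leaves H.

Be He H Li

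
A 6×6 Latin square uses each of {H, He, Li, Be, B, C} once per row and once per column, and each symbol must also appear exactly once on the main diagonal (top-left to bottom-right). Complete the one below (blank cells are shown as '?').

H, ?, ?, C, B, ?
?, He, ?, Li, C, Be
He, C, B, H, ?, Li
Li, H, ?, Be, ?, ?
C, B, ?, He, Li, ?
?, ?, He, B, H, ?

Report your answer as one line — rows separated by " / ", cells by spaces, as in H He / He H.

At row 1, column 6: row 1 has {H,B,C}; column 6 has {Li,Be}; that leaves He.
At row 2, column 1: row 2 has {He,Li,Be,C}; column 1 has {H,He,Li,C}; that leaves B.
At row 2, column 3: row 2 has {He,Li,Be,B,C}; column 3 has {He,B}; that leaves H.
At row 3, column 5: row 3 has {H,He,Li,B,C}; column 5 has {H,Li,B,C}; that leaves Be.
At row 4, column 3: row 4 has {H,Li,Be}; column 3 has {H,He,B}; that leaves C.
At row 4, column 5: row 4 has {H,Li,Be,C}; column 5 has {H,Li,Be,B,C}; that leaves He.
At row 4, column 6: row 4 has {H,He,Li,Be,C}; column 6 has {He,Li,Be}; that leaves B.
At row 5, column 3: row 5 has {He,Li,B,C}; column 3 has {H,He,B,C}; that leaves Be.
At row 5, column 6: row 5 has {He,Li,Be,B,C}; column 6 has {He,Li,Be,B}; that leaves H.
At row 6, column 1: row 6 has {H,He,B}; column 1 has {H,He,Li,B,C}; that leaves Be.
At row 6, column 2: row 6 has {H,He,Be,B}; column 2 has {H,He,B,C}; that leaves Li.
At row 6, column 6: row 6 has {H,He,Li,Be,B}; column 6 has {H,He,Li,Be,B}; the diagonal has {H,He,Li,Be,B}; that leaves C.
At row 1, column 2: row 1 has {H,He,B,C}; column 2 has {H,He,Li,B,C}; that leaves Be.
At row 1, column 3: row 1 has {H,He,Be,B,C}; column 3 has {H,He,Be,B,C}; that leaves Li.

H Be Li C B He / B He H Li C Be / He C B H Be Li / Li H C Be He B / C B Be He Li H / Be Li He B H C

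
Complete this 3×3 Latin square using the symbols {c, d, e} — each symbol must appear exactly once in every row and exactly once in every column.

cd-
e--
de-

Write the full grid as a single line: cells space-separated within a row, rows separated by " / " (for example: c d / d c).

c d e / e c d / d e c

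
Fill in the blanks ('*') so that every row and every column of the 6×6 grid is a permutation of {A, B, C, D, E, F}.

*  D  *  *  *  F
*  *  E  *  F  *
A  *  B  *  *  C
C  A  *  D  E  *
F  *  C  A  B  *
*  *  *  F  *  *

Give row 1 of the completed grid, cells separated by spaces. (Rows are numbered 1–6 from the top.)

(r1,c3) = A
(r1,c5) = C
(r3,c4) = E
(r3,c5) = D
(r4,c3) = F
(r4,c6) = B
(r5,c2) = E
(r5,c6) = D
(r6,c3) = D
(r6,c5) = A
(r6,c6) = E
(r1,c4) = B
(r2,c4) = C
(r2,c6) = A
(r3,c2) = F
(r6,c1) = B
(r6,c2) = C
(r1,c1) = E

E D A B C F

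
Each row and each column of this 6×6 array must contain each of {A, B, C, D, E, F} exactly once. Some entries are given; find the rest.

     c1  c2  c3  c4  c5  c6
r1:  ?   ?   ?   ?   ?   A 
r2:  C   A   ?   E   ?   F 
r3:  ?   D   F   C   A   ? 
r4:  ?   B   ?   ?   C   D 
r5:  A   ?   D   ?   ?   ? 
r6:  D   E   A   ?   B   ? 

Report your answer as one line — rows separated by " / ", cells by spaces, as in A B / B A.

B F C D E A / C A B E D F / E D F C A B / F B E A C D / A C D B F E / D E A F B C

At row 2, column 3: row 2 has {A,C,E,F}; column 3 has {A,D,F}; that leaves B.
At row 2, column 5: row 2 has {A,B,C,E,F}; column 5 has {A,B,C}; that leaves D.
At row 4, column 3: row 4 has {B,C,D}; column 3 has {A,B,D,F}; that leaves E.
At row 6, column 4: row 6 has {A,B,D,E}; column 4 has {C,E}; that leaves F.
At row 6, column 6: row 6 has {A,B,D,E,F}; column 6 has {A,D,F}; that leaves C.
At row 1, column 3: row 1 has {A}; column 3 has {A,B,D,E,F}; that leaves C.
At row 4, column 1: row 4 has {B,C,D,E}; column 1 has {A,C,D}; that leaves F.
At row 4, column 4: row 4 has {B,C,D,E,F}; column 4 has {C,E,F}; that leaves A.
At row 5, column 4: row 5 has {A,D}; column 4 has {A,C,E,F}; that leaves B.
At row 5, column 6: row 5 has {A,B,D}; column 6 has {A,C,D,F}; that leaves E.
At row 1, column 2: row 1 has {A,C}; column 2 has {A,B,D,E}; that leaves F.
At row 1, column 4: row 1 has {A,C,F}; column 4 has {A,B,C,E,F}; that leaves D.
At row 1, column 5: row 1 has {A,C,D,F}; column 5 has {A,B,C,D}; that leaves E.
At row 3, column 6: row 3 has {A,C,D,F}; column 6 has {A,C,D,E,F}; that leaves B.
At row 5, column 2: row 5 has {A,B,D,E}; column 2 has {A,B,D,E,F}; that leaves C.
At row 5, column 5: row 5 has {A,B,C,D,E}; column 5 has {A,B,C,D,E}; that leaves F.
At row 1, column 1: row 1 has {A,C,D,E,F}; column 1 has {A,C,D,F}; that leaves B.
At row 3, column 1: row 3 has {A,B,C,D,F}; column 1 has {A,B,C,D,F}; that leaves E.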